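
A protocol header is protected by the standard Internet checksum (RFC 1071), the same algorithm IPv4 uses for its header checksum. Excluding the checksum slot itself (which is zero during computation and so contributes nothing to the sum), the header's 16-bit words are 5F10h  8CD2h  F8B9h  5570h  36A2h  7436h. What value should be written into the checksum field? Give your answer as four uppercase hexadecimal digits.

One's-complement addition (fold any carry out of bit 15 back into bit 0):
  0x5F10 + 0x8CD2 = 0x0EBE2
  0xEBE2 + 0xF8B9 = 0x1E49B → wrap carry → 0xE49C
  0xE49C + 0x5570 = 0x13A0C → wrap carry → 0x3A0D
  0x3A0D + 0x36A2 = 0x070AF
  0x70AF + 0x7436 = 0x0E4E5
One's-complement sum = 0xE4E5.
Checksum = ~0xE4E5 & 0xFFFF = 0x1B1A.

1B1A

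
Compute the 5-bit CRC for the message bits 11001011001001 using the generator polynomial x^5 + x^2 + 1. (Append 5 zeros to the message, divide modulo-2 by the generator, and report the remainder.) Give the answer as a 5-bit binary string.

Append 5 zeros: 1100101100100100000. Divide by 100101 (XOR where the leading bit is 1):
  pos 0: 110010 XOR 100101 = 010111
  pos 1: 101111 XOR 100101 = 001010
  pos 3: 101010 XOR 100101 = 001111
  pos 5: 111101 XOR 100101 = 011000
  pos 6: 110000 XOR 100101 = 010101
  pos 7: 101010 XOR 100101 = 001111
  pos 9: 111110 XOR 100101 = 011011
  pos 10: 110110 XOR 100101 = 010011
  pos 11: 100110 XOR 100101 = 000011
Remainder (last 5 bits) = 01100. This is the CRC / FCS.

01100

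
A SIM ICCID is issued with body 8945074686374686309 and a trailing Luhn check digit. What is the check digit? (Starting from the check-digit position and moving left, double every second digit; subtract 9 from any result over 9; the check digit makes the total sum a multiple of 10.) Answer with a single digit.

Partial digits right→left: 9 0 3 6 8 6 4 7 3 6 8 6 4 7 0 5 4 9 8
Double every second digit counting from the check-digit position (so the 1st, 3rd, 5th, ... of the partial from the right).
  doubled (with −9 where >9): 9 6 7 8 6 7 8 0 8 7 → sum 66
  kept as-is: 0 6 6 7 6 6 7 5 9 → sum 52
Total = 66 + 52 = 118.
Check digit = (10 − (118 mod 10)) mod 10 = 2.

2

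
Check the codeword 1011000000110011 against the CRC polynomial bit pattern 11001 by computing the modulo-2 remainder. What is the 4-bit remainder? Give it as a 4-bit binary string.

Modulo-2 division of 1011000000110011 by 11001:
  pos 0: 10110 XOR 11001 = 01111
  pos 1: 11110 XOR 11001 = 00111
  pos 3: 11100 XOR 11001 = 00101
  pos 5: 10100 XOR 11001 = 01101
  pos 6: 11011 XOR 11001 = 00010
  pos 9: 10100 XOR 11001 = 01101
  pos 10: 11011 XOR 11001 = 00010
Remainder = 0101 (nonzero — an error is detected).

0101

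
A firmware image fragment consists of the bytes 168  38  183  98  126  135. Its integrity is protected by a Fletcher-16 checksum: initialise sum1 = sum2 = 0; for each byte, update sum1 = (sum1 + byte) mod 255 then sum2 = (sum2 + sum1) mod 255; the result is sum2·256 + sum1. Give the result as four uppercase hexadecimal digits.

3DEE

Running sums (mod 255):
  after byte 0 (168): sum1=168, sum2=168
  after byte 1 (38): sum1=206, sum2=119
  after byte 2 (183): sum1=134, sum2=253
  after byte 3 (98): sum1=232, sum2=230
  after byte 4 (126): sum1=103, sum2=78
  after byte 5 (135): sum1=238, sum2=61
Checksum = sum2·256 + sum1 = 61·256 + 238 = 15854 = 0x3DEE.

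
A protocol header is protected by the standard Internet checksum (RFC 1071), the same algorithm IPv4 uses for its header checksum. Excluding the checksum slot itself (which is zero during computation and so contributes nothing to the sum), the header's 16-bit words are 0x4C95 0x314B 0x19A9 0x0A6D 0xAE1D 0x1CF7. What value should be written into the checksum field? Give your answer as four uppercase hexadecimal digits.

92F4

One's-complement addition (fold any carry out of bit 15 back into bit 0):
  0x4C95 + 0x314B = 0x07DE0
  0x7DE0 + 0x19A9 = 0x09789
  0x9789 + 0x0A6D = 0x0A1F6
  0xA1F6 + 0xAE1D = 0x15013 → wrap carry → 0x5014
  0x5014 + 0x1CF7 = 0x06D0B
One's-complement sum = 0x6D0B.
Checksum = ~0x6D0B & 0xFFFF = 0x92F4.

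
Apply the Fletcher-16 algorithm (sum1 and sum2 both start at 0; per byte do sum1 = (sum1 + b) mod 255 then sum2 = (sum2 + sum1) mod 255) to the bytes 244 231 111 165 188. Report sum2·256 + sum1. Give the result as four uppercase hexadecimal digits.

Running sums (mod 255):
  after byte 0 (244): sum1=244, sum2=244
  after byte 1 (231): sum1=220, sum2=209
  after byte 2 (111): sum1=76, sum2=30
  after byte 3 (165): sum1=241, sum2=16
  after byte 4 (188): sum1=174, sum2=190
Checksum = sum2·256 + sum1 = 190·256 + 174 = 48814 = 0xBEAE.

BEAE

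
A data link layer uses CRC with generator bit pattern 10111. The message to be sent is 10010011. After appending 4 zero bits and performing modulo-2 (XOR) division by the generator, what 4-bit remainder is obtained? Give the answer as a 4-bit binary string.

1100

Append 4 zeros: 100100110000. Divide by 10111 (XOR where the leading bit is 1):
  pos 0: 10010 XOR 10111 = 00101
  pos 2: 10101 XOR 10111 = 00010
  pos 5: 10100 XOR 10111 = 00011
Remainder (last 4 bits) = 1100. This is the CRC / FCS.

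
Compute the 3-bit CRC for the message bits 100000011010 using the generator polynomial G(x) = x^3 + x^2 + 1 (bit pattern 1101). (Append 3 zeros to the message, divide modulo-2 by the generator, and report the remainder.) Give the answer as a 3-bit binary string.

Append 3 zeros: 100000011010000. Divide by 1101 (XOR where the leading bit is 1):
  pos 0: 1000 XOR 1101 = 0101
  pos 1: 1010 XOR 1101 = 0111
  pos 2: 1110 XOR 1101 = 0011
  pos 4: 1101 XOR 1101 = 0000
  pos 8: 1010 XOR 1101 = 0111
  pos 9: 1110 XOR 1101 = 0011
  pos 11: 1100 XOR 1101 = 0001
Remainder (last 3 bits) = 001. This is the CRC / FCS.

001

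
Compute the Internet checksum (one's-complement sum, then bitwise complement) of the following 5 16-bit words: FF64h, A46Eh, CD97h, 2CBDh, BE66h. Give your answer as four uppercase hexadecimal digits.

A370

One's-complement addition (fold any carry out of bit 15 back into bit 0):
  0xFF64 + 0xA46E = 0x1A3D2 → wrap carry → 0xA3D3
  0xA3D3 + 0xCD97 = 0x1716A → wrap carry → 0x716B
  0x716B + 0x2CBD = 0x09E28
  0x9E28 + 0xBE66 = 0x15C8E → wrap carry → 0x5C8F
One's-complement sum = 0x5C8F.
Checksum = ~0x5C8F & 0xFFFF = 0xA370.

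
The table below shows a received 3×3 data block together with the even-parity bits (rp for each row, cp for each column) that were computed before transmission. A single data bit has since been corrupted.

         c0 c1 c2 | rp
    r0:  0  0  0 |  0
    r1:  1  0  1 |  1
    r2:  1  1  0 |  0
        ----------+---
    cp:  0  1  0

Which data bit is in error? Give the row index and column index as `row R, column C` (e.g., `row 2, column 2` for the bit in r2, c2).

Recompute each row's even parity and compare to rp:
  r0: data parity 0, sent rp 0 → ok
  r1: data parity 0, sent rp 1 → mismatch
  r2: data parity 0, sent rp 0 → ok
Recompute each column's even parity and compare to cp:
  c0: data parity 0, sent cp 0 → ok
  c1: data parity 1, sent cp 1 → ok
  c2: data parity 1, sent cp 0 → mismatch
Exactly one row (r1) and one column (c2) fail → the flipped bit is at their intersection.

row 1, column 2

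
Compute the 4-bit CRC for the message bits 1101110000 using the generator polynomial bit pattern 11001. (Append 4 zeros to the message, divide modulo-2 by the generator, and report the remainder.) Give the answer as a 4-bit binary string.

0100

Append 4 zeros: 11011100000000. Divide by 11001 (XOR where the leading bit is 1):
  pos 0: 11011 XOR 11001 = 00010
  pos 3: 10100 XOR 11001 = 01101
  pos 4: 11010 XOR 11001 = 00011
  pos 7: 11000 XOR 11001 = 00001
Remainder (last 4 bits) = 0100. This is the CRC / FCS.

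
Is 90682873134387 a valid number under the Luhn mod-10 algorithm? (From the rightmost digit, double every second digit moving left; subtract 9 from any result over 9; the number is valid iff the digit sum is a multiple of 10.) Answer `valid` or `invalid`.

From the right, keep odd positions and double even positions (subtract 9 from any doubled value over 9):
  doubled (positions 2,4,...): 7 8 2 5 4 3 9 → sum 38
  kept (positions 1,3,...): 7 3 3 3 8 8 0 → sum 32
Total = 70.
70 mod 10 = 0, so the number is valid.

valid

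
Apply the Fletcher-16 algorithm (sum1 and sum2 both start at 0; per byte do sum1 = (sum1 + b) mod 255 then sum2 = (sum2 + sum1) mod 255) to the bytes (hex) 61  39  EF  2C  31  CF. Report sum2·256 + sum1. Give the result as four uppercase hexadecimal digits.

DCB7

Running sums (mod 255):
  after byte 0 (61): sum1=97, sum2=97
  after byte 1 (39): sum1=154, sum2=251
  after byte 2 (EF): sum1=138, sum2=134
  after byte 3 (2C): sum1=182, sum2=61
  after byte 4 (31): sum1=231, sum2=37
  after byte 5 (CF): sum1=183, sum2=220
Checksum = sum2·256 + sum1 = 220·256 + 183 = 56503 = 0xDCB7.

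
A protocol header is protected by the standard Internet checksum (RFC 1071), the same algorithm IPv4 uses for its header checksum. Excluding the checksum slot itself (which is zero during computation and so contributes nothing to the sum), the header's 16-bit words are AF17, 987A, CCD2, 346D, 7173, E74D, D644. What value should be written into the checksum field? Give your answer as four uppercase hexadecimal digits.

8827

One's-complement addition (fold any carry out of bit 15 back into bit 0):
  0xAF17 + 0x987A = 0x14791 → wrap carry → 0x4792
  0x4792 + 0xCCD2 = 0x11464 → wrap carry → 0x1465
  0x1465 + 0x346D = 0x048D2
  0x48D2 + 0x7173 = 0x0BA45
  0xBA45 + 0xE74D = 0x1A192 → wrap carry → 0xA193
  0xA193 + 0xD644 = 0x177D7 → wrap carry → 0x77D8
One's-complement sum = 0x77D8.
Checksum = ~0x77D8 & 0xFFFF = 0x8827.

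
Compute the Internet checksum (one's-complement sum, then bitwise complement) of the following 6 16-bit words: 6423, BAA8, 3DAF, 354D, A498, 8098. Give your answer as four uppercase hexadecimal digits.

One's-complement addition (fold any carry out of bit 15 back into bit 0):
  0x6423 + 0xBAA8 = 0x11ECB → wrap carry → 0x1ECC
  0x1ECC + 0x3DAF = 0x05C7B
  0x5C7B + 0x354D = 0x091C8
  0x91C8 + 0xA498 = 0x13660 → wrap carry → 0x3661
  0x3661 + 0x8098 = 0x0B6F9
One's-complement sum = 0xB6F9.
Checksum = ~0xB6F9 & 0xFFFF = 0x4906.

4906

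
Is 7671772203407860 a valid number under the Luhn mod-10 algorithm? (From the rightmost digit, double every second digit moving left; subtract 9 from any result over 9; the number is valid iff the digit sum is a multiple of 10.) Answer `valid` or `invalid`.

invalid

From the right, keep odd positions and double even positions (subtract 9 from any doubled value over 9):
  doubled (positions 2,4,...): 3 5 8 0 4 5 5 5 → sum 35
  kept (positions 1,3,...): 0 8 0 3 2 7 1 6 → sum 27
Total = 62.
62 mod 10 = 2, so the number is invalid.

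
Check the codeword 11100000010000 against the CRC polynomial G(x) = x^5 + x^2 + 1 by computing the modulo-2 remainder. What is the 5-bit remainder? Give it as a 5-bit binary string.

00101

Modulo-2 division of 11100000010000 by 100101:
  pos 0: 111000 XOR 100101 = 011101
  pos 1: 111010 XOR 100101 = 011111
  pos 2: 111110 XOR 100101 = 011011
  pos 3: 110110 XOR 100101 = 010011
  pos 4: 100111 XOR 100101 = 000010
  pos 8: 100000 XOR 100101 = 000101
Remainder = 00101 (nonzero — an error is detected).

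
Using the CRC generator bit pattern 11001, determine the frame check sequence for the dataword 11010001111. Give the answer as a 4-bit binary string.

1101

Append 4 zeros: 110100011110000. Divide by 11001 (XOR where the leading bit is 1):
  pos 0: 11010 XOR 11001 = 00011
  pos 3: 11001 XOR 11001 = 00000
  pos 8: 11100 XOR 11001 = 00101
  pos 10: 10100 XOR 11001 = 01101
Remainder (last 4 bits) = 1101. This is the CRC / FCS.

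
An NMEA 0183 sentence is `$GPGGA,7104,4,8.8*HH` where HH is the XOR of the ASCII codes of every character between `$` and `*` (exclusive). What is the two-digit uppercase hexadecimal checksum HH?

XOR the ASCII codes of the payload characters:
  'G' = 0x47 → acc = 0x47
  'P' = 0x50 → acc = 0x17
  'G' = 0x47 → acc = 0x50
  'G' = 0x47 → acc = 0x17
  'A' = 0x41 → acc = 0x56
  ',' = 0x2C → acc = 0x7A
  '7' = 0x37 → acc = 0x4D
  '1' = 0x31 → acc = 0x7C
  '0' = 0x30 → acc = 0x4C
  '4' = 0x34 → acc = 0x78
  ',' = 0x2C → acc = 0x54
  '4' = 0x34 → acc = 0x60
  ',' = 0x2C → acc = 0x4C
  '8' = 0x38 → acc = 0x74
  '.' = 0x2E → acc = 0x5A
  '8' = 0x38 → acc = 0x62
Checksum = 0x62.

62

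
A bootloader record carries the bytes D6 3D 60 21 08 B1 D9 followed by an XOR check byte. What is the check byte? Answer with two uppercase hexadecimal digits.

XOR the bytes together:
  start with 0xD6
  0xD6 ⊕ 0x3D = 0xEB
  0xEB ⊕ 0x60 = 0x8B
  0x8B ⊕ 0x21 = 0xAA
  0xAA ⊕ 0x08 = 0xA2
  0xA2 ⊕ 0xB1 = 0x13
  0x13 ⊕ 0xD9 = 0xCA

CA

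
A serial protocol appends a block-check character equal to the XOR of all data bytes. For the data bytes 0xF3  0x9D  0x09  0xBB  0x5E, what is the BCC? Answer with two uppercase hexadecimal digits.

82

XOR the bytes together:
  start with 0xF3
  0xF3 ⊕ 0x9D = 0x6E
  0x6E ⊕ 0x09 = 0x67
  0x67 ⊕ 0xBB = 0xDC
  0xDC ⊕ 0x5E = 0x82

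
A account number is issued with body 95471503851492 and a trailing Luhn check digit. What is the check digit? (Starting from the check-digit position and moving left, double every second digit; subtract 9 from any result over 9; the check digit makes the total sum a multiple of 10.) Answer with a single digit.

Partial digits right→left: 2 9 4 1 5 8 3 0 5 1 7 4 5 9
Double every second digit counting from the check-digit position (so the 1st, 3rd, 5th, ... of the partial from the right).
  doubled (with −9 where >9): 4 8 1 6 1 5 1 → sum 26
  kept as-is: 9 1 8 0 1 4 9 → sum 32
Total = 26 + 32 = 58.
Check digit = (10 − (58 mod 10)) mod 10 = 2.

2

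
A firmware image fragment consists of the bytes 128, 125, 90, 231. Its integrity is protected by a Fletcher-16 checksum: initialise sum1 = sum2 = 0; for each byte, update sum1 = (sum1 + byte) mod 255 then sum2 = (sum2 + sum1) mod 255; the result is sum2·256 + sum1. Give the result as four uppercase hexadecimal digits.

1740

Running sums (mod 255):
  after byte 0 (128): sum1=128, sum2=128
  after byte 1 (125): sum1=253, sum2=126
  after byte 2 (90): sum1=88, sum2=214
  after byte 3 (231): sum1=64, sum2=23
Checksum = sum2·256 + sum1 = 23·256 + 64 = 5952 = 0x1740.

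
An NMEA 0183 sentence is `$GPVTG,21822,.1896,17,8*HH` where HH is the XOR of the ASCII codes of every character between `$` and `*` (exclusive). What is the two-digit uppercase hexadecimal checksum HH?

7F

XOR the ASCII codes of the payload characters:
  'G' = 0x47 → acc = 0x47
  'P' = 0x50 → acc = 0x17
  'V' = 0x56 → acc = 0x41
  'T' = 0x54 → acc = 0x15
  'G' = 0x47 → acc = 0x52
  ',' = 0x2C → acc = 0x7E
  '2' = 0x32 → acc = 0x4C
  '1' = 0x31 → acc = 0x7D
  '8' = 0x38 → acc = 0x45
  '2' = 0x32 → acc = 0x77
  '2' = 0x32 → acc = 0x45
  ',' = 0x2C → acc = 0x69
  '.' = 0x2E → acc = 0x47
  '1' = 0x31 → acc = 0x76
  '8' = 0x38 → acc = 0x4E
  '9' = 0x39 → acc = 0x77
  '6' = 0x36 → acc = 0x41
  ',' = 0x2C → acc = 0x6D
  '1' = 0x31 → acc = 0x5C
  '7' = 0x37 → acc = 0x6B
  ',' = 0x2C → acc = 0x47
  '8' = 0x38 → acc = 0x7F
Checksum = 0x7F.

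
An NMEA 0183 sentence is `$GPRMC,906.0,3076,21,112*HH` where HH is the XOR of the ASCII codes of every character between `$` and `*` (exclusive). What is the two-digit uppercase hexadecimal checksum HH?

XOR the ASCII codes of the payload characters:
  'G' = 0x47 → acc = 0x47
  'P' = 0x50 → acc = 0x17
  'R' = 0x52 → acc = 0x45
  'M' = 0x4D → acc = 0x08
  'C' = 0x43 → acc = 0x4B
  ',' = 0x2C → acc = 0x67
  '9' = 0x39 → acc = 0x5E
  '0' = 0x30 → acc = 0x6E
  '6' = 0x36 → acc = 0x58
  '.' = 0x2E → acc = 0x76
  '0' = 0x30 → acc = 0x46
  ',' = 0x2C → acc = 0x6A
  '3' = 0x33 → acc = 0x59
  '0' = 0x30 → acc = 0x69
  '7' = 0x37 → acc = 0x5E
  '6' = 0x36 → acc = 0x68
  ',' = 0x2C → acc = 0x44
  '2' = 0x32 → acc = 0x76
  '1' = 0x31 → acc = 0x47
  ',' = 0x2C → acc = 0x6B
  '1' = 0x31 → acc = 0x5A
  '1' = 0x31 → acc = 0x6B
  '2' = 0x32 → acc = 0x59
Checksum = 0x59.

59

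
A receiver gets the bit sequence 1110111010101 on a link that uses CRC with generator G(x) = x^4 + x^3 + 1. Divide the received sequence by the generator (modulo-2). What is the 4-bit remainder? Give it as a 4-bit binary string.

Modulo-2 division of 1110111010101 by 11001:
  pos 0: 11101 XOR 11001 = 00100
  pos 2: 10011 XOR 11001 = 01010
  pos 3: 10100 XOR 11001 = 01101
  pos 4: 11011 XOR 11001 = 00010
  pos 7: 10010 XOR 11001 = 01011
  pos 8: 10111 XOR 11001 = 01110
Remainder = 1110 (nonzero — an error is detected).

1110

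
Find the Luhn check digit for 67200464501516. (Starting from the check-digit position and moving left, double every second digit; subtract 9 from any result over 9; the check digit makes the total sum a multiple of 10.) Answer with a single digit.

Partial digits right→left: 6 1 5 1 0 5 4 6 4 0 0 2 7 6
Double every second digit counting from the check-digit position (so the 1st, 3rd, 5th, ... of the partial from the right).
  doubled (with −9 where >9): 3 1 0 8 8 0 5 → sum 25
  kept as-is: 1 1 5 6 0 2 6 → sum 21
Total = 25 + 21 = 46.
Check digit = (10 − (46 mod 10)) mod 10 = 4.

4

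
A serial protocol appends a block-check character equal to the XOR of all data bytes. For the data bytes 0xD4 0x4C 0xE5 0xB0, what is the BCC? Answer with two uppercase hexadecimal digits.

XOR the bytes together:
  start with 0xD4
  0xD4 ⊕ 0x4C = 0x98
  0x98 ⊕ 0xE5 = 0x7D
  0x7D ⊕ 0xB0 = 0xCD

CD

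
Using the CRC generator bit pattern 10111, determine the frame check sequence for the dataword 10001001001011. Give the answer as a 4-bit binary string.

Append 4 zeros: 100010010010110000. Divide by 10111 (XOR where the leading bit is 1):
  pos 0: 10001 XOR 10111 = 00110
  pos 2: 11000 XOR 10111 = 01111
  pos 3: 11111 XOR 10111 = 01000
  pos 4: 10000 XOR 10111 = 00111
  pos 6: 11101 XOR 10111 = 01010
  pos 7: 10100 XOR 10111 = 00011
  pos 10: 11110 XOR 10111 = 01001
  pos 11: 10010 XOR 10111 = 00101
  pos 13: 10100 XOR 10111 = 00011
Remainder (last 4 bits) = 0011. This is the CRC / FCS.

0011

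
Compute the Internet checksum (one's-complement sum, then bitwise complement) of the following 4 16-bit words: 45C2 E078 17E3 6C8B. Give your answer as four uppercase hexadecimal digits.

One's-complement addition (fold any carry out of bit 15 back into bit 0):
  0x45C2 + 0xE078 = 0x1263A → wrap carry → 0x263B
  0x263B + 0x17E3 = 0x03E1E
  0x3E1E + 0x6C8B = 0x0AAA9
One's-complement sum = 0xAAA9.
Checksum = ~0xAAA9 & 0xFFFF = 0x5556.

5556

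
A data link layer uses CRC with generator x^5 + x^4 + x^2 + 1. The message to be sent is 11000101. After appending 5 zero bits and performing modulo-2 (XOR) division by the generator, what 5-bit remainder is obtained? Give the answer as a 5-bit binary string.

Append 5 zeros: 1100010100000. Divide by 110101 (XOR where the leading bit is 1):
  pos 0: 110001 XOR 110101 = 000100
  pos 3: 100010 XOR 110101 = 010111
  pos 4: 101110 XOR 110101 = 011011
  pos 5: 110110 XOR 110101 = 000011
Remainder (last 5 bits) = 01100. This is the CRC / FCS.

01100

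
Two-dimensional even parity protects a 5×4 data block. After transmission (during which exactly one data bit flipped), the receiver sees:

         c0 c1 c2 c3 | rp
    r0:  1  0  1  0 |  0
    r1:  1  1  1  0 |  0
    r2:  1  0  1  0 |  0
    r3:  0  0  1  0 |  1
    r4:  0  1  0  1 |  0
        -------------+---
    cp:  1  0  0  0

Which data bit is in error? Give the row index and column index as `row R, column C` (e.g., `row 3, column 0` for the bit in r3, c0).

row 1, column 3

Recompute each row's even parity and compare to rp:
  r0: data parity 0, sent rp 0 → ok
  r1: data parity 1, sent rp 0 → mismatch
  r2: data parity 0, sent rp 0 → ok
  r3: data parity 1, sent rp 1 → ok
  r4: data parity 0, sent rp 0 → ok
Recompute each column's even parity and compare to cp:
  c0: data parity 1, sent cp 1 → ok
  c1: data parity 0, sent cp 0 → ok
  c2: data parity 0, sent cp 0 → ok
  c3: data parity 1, sent cp 0 → mismatch
Exactly one row (r1) and one column (c3) fail → the flipped bit is at their intersection.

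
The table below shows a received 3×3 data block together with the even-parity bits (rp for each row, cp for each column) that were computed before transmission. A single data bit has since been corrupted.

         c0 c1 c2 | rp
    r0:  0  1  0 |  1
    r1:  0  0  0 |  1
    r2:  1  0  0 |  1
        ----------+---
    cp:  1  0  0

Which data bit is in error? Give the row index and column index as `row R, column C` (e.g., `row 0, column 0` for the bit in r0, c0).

row 1, column 1

Recompute each row's even parity and compare to rp:
  r0: data parity 1, sent rp 1 → ok
  r1: data parity 0, sent rp 1 → mismatch
  r2: data parity 1, sent rp 1 → ok
Recompute each column's even parity and compare to cp:
  c0: data parity 1, sent cp 1 → ok
  c1: data parity 1, sent cp 0 → mismatch
  c2: data parity 0, sent cp 0 → ok
Exactly one row (r1) and one column (c1) fail → the flipped bit is at their intersection.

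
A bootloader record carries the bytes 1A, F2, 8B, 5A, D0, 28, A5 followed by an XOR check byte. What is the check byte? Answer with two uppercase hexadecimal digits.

XOR the bytes together:
  start with 0x1A
  0x1A ⊕ 0xF2 = 0xE8
  0xE8 ⊕ 0x8B = 0x63
  0x63 ⊕ 0x5A = 0x39
  0x39 ⊕ 0xD0 = 0xE9
  0xE9 ⊕ 0x28 = 0xC1
  0xC1 ⊕ 0xA5 = 0x64

64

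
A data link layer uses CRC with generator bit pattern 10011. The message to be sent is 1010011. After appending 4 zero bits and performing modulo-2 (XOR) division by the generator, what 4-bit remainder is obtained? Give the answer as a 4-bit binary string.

Append 4 zeros: 10100110000. Divide by 10011 (XOR where the leading bit is 1):
  pos 0: 10100 XOR 10011 = 00111
  pos 2: 11111 XOR 10011 = 01100
  pos 3: 11000 XOR 10011 = 01011
  pos 4: 10110 XOR 10011 = 00101
  pos 6: 10100 XOR 10011 = 00111
Remainder (last 4 bits) = 0111. This is the CRC / FCS.

0111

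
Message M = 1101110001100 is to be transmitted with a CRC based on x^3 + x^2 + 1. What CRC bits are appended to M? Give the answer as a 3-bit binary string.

Append 3 zeros: 1101110001100000. Divide by 1101 (XOR where the leading bit is 1):
  pos 0: 1101 XOR 1101 = 0000
  pos 4: 1100 XOR 1101 = 0001
  pos 7: 1011 XOR 1101 = 0110
  pos 8: 1100 XOR 1101 = 0001
  pos 11: 1000 XOR 1101 = 0101
  pos 12: 1010 XOR 1101 = 0111
Remainder (last 3 bits) = 111. This is the CRC / FCS.

111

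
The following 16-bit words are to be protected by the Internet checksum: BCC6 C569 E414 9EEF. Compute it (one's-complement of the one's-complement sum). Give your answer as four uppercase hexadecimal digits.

One's-complement addition (fold any carry out of bit 15 back into bit 0):
  0xBCC6 + 0xC569 = 0x1822F → wrap carry → 0x8230
  0x8230 + 0xE414 = 0x16644 → wrap carry → 0x6645
  0x6645 + 0x9EEF = 0x10534 → wrap carry → 0x0535
One's-complement sum = 0x0535.
Checksum = ~0x0535 & 0xFFFF = 0xFACA.

FACA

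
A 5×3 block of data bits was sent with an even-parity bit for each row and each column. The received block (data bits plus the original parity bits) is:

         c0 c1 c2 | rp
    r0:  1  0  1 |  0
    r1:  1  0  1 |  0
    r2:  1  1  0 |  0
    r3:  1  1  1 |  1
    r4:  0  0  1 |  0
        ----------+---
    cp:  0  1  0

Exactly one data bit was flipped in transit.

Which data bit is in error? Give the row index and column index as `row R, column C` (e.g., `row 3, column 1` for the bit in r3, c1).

Recompute each row's even parity and compare to rp:
  r0: data parity 0, sent rp 0 → ok
  r1: data parity 0, sent rp 0 → ok
  r2: data parity 0, sent rp 0 → ok
  r3: data parity 1, sent rp 1 → ok
  r4: data parity 1, sent rp 0 → mismatch
Recompute each column's even parity and compare to cp:
  c0: data parity 0, sent cp 0 → ok
  c1: data parity 0, sent cp 1 → mismatch
  c2: data parity 0, sent cp 0 → ok
Exactly one row (r4) and one column (c1) fail → the flipped bit is at their intersection.

row 4, column 1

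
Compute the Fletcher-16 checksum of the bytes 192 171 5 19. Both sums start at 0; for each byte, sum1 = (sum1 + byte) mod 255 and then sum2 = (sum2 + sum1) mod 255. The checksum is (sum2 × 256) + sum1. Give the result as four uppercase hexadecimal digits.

2384

Running sums (mod 255):
  after byte 0 (192): sum1=192, sum2=192
  after byte 1 (171): sum1=108, sum2=45
  after byte 2 (5): sum1=113, sum2=158
  after byte 3 (19): sum1=132, sum2=35
Checksum = sum2·256 + sum1 = 35·256 + 132 = 9092 = 0x2384.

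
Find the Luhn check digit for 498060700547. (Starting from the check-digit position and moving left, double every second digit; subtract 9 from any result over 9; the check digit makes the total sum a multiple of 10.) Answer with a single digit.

Partial digits right→left: 7 4 5 0 0 7 0 6 0 8 9 4
Double every second digit counting from the check-digit position (so the 1st, 3rd, 5th, ... of the partial from the right).
  doubled (with −9 where >9): 5 1 0 0 0 9 → sum 15
  kept as-is: 4 0 7 6 8 4 → sum 29
Total = 15 + 29 = 44.
Check digit = (10 − (44 mod 10)) mod 10 = 6.

6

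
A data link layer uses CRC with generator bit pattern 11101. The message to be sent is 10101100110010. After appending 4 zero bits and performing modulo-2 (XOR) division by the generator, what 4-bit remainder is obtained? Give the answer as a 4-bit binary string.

Append 4 zeros: 101011001100100000. Divide by 11101 (XOR where the leading bit is 1):
  pos 0: 10101 XOR 11101 = 01000
  pos 1: 10001 XOR 11101 = 01100
  pos 2: 11000 XOR 11101 = 00101
  pos 4: 10101 XOR 11101 = 01000
  pos 5: 10001 XOR 11101 = 01100
  pos 6: 11000 XOR 11101 = 00101
  pos 8: 10101 XOR 11101 = 01000
  pos 9: 10000 XOR 11101 = 01101
  pos 10: 11010 XOR 11101 = 00111
  pos 12: 11100 XOR 11101 = 00001
Remainder (last 4 bits) = 0010. This is the CRC / FCS.

0010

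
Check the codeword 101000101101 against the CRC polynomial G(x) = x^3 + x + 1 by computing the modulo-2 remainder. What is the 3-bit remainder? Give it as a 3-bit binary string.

011

Modulo-2 division of 101000101101 by 1011:
  pos 0: 1010 XOR 1011 = 0001
  pos 3: 1001 XOR 1011 = 0010
  pos 5: 1001 XOR 1011 = 0010
  pos 7: 1010 XOR 1011 = 0001
Remainder = 011 (nonzero — an error is detected).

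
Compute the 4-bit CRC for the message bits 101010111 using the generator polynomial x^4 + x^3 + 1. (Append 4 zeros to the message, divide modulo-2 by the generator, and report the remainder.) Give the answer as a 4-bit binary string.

1010

Append 4 zeros: 1010101110000. Divide by 11001 (XOR where the leading bit is 1):
  pos 0: 10101 XOR 11001 = 01100
  pos 1: 11000 XOR 11001 = 00001
  pos 5: 11110 XOR 11001 = 00111
  pos 7: 11100 XOR 11001 = 00101
Remainder (last 4 bits) = 1010. This is the CRC / FCS.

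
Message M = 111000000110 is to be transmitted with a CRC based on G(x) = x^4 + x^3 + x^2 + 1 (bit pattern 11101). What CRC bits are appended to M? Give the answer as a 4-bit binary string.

0100

Append 4 zeros: 1110000001100000. Divide by 11101 (XOR where the leading bit is 1):
  pos 0: 11100 XOR 11101 = 00001
  pos 4: 10000 XOR 11101 = 01101
  pos 5: 11011 XOR 11101 = 00110
  pos 7: 11010 XOR 11101 = 00111
  pos 9: 11100 XOR 11101 = 00001
Remainder (last 4 bits) = 0100. This is the CRC / FCS.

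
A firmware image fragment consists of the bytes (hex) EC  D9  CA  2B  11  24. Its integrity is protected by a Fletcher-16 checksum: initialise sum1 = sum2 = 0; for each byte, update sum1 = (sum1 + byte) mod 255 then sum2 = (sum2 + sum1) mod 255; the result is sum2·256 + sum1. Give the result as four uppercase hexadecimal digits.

C1F1

Running sums (mod 255):
  after byte 0 (EC): sum1=236, sum2=236
  after byte 1 (D9): sum1=198, sum2=179
  after byte 2 (CA): sum1=145, sum2=69
  after byte 3 (2B): sum1=188, sum2=2
  after byte 4 (11): sum1=205, sum2=207
  after byte 5 (24): sum1=241, sum2=193
Checksum = sum2·256 + sum1 = 193·256 + 241 = 49649 = 0xC1F1.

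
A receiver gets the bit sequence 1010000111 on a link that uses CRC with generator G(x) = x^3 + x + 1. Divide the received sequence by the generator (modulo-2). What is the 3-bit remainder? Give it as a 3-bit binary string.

010

Modulo-2 division of 1010000111 by 1011:
  pos 0: 1010 XOR 1011 = 0001
  pos 3: 1000 XOR 1011 = 0011
  pos 5: 1111 XOR 1011 = 0100
  pos 6: 1001 XOR 1011 = 0010
Remainder = 010 (nonzero — an error is detected).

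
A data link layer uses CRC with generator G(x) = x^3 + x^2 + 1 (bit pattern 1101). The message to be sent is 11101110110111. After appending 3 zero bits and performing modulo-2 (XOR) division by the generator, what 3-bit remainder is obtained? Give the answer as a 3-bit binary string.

100

Append 3 zeros: 11101110110111000. Divide by 1101 (XOR where the leading bit is 1):
  pos 0: 1110 XOR 1101 = 0011
  pos 2: 1111 XOR 1101 = 0010
  pos 4: 1010 XOR 1101 = 0111
  pos 5: 1111 XOR 1101 = 0010
  pos 7: 1010 XOR 1101 = 0111
  pos 8: 1111 XOR 1101 = 0010
  pos 10: 1011 XOR 1101 = 0110
  pos 11: 1100 XOR 1101 = 0001
Remainder (last 3 bits) = 100. This is the CRC / FCS.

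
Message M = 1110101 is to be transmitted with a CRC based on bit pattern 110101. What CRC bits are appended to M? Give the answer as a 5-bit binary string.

Append 5 zeros: 111010100000. Divide by 110101 (XOR where the leading bit is 1):
  pos 0: 111010 XOR 110101 = 001111
  pos 2: 111110 XOR 110101 = 001011
  pos 4: 101100 XOR 110101 = 011001
  pos 5: 110010 XOR 110101 = 000111
Remainder (last 5 bits) = 01110. This is the CRC / FCS.

01110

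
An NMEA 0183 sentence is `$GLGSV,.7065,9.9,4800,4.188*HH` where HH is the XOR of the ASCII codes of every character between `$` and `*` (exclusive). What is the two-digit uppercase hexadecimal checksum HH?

6A

XOR the ASCII codes of the payload characters:
  'G' = 0x47 → acc = 0x47
  'L' = 0x4C → acc = 0x0B
  'G' = 0x47 → acc = 0x4C
  'S' = 0x53 → acc = 0x1F
  'V' = 0x56 → acc = 0x49
  ',' = 0x2C → acc = 0x65
  '.' = 0x2E → acc = 0x4B
  '7' = 0x37 → acc = 0x7C
  '0' = 0x30 → acc = 0x4C
  '6' = 0x36 → acc = 0x7A
  '5' = 0x35 → acc = 0x4F
  ',' = 0x2C → acc = 0x63
  '9' = 0x39 → acc = 0x5A
  '.' = 0x2E → acc = 0x74
  '9' = 0x39 → acc = 0x4D
  ',' = 0x2C → acc = 0x61
  '4' = 0x34 → acc = 0x55
  '8' = 0x38 → acc = 0x6D
  '0' = 0x30 → acc = 0x5D
  '0' = 0x30 → acc = 0x6D
  ',' = 0x2C → acc = 0x41
  '4' = 0x34 → acc = 0x75
  '.' = 0x2E → acc = 0x5B
  '1' = 0x31 → acc = 0x6A
  '8' = 0x38 → acc = 0x52
  '8' = 0x38 → acc = 0x6A
Checksum = 0x6A.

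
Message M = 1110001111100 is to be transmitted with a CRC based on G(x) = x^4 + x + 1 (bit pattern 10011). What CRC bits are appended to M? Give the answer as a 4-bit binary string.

Append 4 zeros: 11100011111000000. Divide by 10011 (XOR where the leading bit is 1):
  pos 0: 11100 XOR 10011 = 01111
  pos 1: 11110 XOR 10011 = 01101
  pos 2: 11011 XOR 10011 = 01000
  pos 3: 10001 XOR 10011 = 00010
  pos 6: 10111 XOR 10011 = 00100
  pos 8: 10000 XOR 10011 = 00011
  pos 11: 11000 XOR 10011 = 01011
  pos 12: 10110 XOR 10011 = 00101
Remainder (last 4 bits) = 0101. This is the CRC / FCS.

0101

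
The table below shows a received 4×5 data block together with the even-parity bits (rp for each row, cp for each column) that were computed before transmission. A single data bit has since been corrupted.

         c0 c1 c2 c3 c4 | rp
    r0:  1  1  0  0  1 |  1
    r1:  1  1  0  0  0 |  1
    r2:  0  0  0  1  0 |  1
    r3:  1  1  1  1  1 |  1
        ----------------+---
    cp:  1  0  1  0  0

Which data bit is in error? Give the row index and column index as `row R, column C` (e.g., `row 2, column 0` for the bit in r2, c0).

row 1, column 1

Recompute each row's even parity and compare to rp:
  r0: data parity 1, sent rp 1 → ok
  r1: data parity 0, sent rp 1 → mismatch
  r2: data parity 1, sent rp 1 → ok
  r3: data parity 1, sent rp 1 → ok
Recompute each column's even parity and compare to cp:
  c0: data parity 1, sent cp 1 → ok
  c1: data parity 1, sent cp 0 → mismatch
  c2: data parity 1, sent cp 1 → ok
  c3: data parity 0, sent cp 0 → ok
  c4: data parity 0, sent cp 0 → ok
Exactly one row (r1) and one column (c1) fail → the flipped bit is at their intersection.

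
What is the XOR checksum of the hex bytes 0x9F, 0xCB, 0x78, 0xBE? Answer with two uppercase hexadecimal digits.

XOR the bytes together:
  start with 0x9F
  0x9F ⊕ 0xCB = 0x54
  0x54 ⊕ 0x78 = 0x2C
  0x2C ⊕ 0xBE = 0x92

92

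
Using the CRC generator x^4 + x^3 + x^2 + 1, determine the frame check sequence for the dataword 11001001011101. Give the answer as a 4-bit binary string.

1010

Append 4 zeros: 110010010111010000. Divide by 11101 (XOR where the leading bit is 1):
  pos 0: 11001 XOR 11101 = 00100
  pos 2: 10000 XOR 11101 = 01101
  pos 3: 11011 XOR 11101 = 00110
  pos 5: 11001 XOR 11101 = 00100
  pos 7: 10011 XOR 11101 = 01110
  pos 8: 11100 XOR 11101 = 00001
  pos 12: 11000 XOR 11101 = 00101
Remainder (last 4 bits) = 1010. This is the CRC / FCS.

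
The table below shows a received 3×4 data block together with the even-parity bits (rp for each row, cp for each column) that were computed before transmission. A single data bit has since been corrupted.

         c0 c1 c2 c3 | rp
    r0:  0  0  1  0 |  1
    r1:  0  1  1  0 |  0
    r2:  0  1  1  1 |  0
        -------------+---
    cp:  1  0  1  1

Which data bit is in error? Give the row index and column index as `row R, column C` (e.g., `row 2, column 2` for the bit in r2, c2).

row 2, column 0

Recompute each row's even parity and compare to rp:
  r0: data parity 1, sent rp 1 → ok
  r1: data parity 0, sent rp 0 → ok
  r2: data parity 1, sent rp 0 → mismatch
Recompute each column's even parity and compare to cp:
  c0: data parity 0, sent cp 1 → mismatch
  c1: data parity 0, sent cp 0 → ok
  c2: data parity 1, sent cp 1 → ok
  c3: data parity 1, sent cp 1 → ok
Exactly one row (r2) and one column (c0) fail → the flipped bit is at their intersection.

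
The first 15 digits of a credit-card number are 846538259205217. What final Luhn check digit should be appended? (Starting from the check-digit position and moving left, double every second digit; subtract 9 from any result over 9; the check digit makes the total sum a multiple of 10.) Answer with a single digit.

2

Partial digits right→left: 7 1 2 5 0 2 9 5 2 8 3 5 6 4 8
Double every second digit counting from the check-digit position (so the 1st, 3rd, 5th, ... of the partial from the right).
  doubled (with −9 where >9): 5 4 0 9 4 6 3 7 → sum 38
  kept as-is: 1 5 2 5 8 5 4 → sum 30
Total = 38 + 30 = 68.
Check digit = (10 − (68 mod 10)) mod 10 = 2.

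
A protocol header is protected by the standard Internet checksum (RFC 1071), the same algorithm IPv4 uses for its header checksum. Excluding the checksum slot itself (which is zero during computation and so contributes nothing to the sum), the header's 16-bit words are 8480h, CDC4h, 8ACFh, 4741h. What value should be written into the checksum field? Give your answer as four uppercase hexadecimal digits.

DBA9

One's-complement addition (fold any carry out of bit 15 back into bit 0):
  0x8480 + 0xCDC4 = 0x15244 → wrap carry → 0x5245
  0x5245 + 0x8ACF = 0x0DD14
  0xDD14 + 0x4741 = 0x12455 → wrap carry → 0x2456
One's-complement sum = 0x2456.
Checksum = ~0x2456 & 0xFFFF = 0xDBA9.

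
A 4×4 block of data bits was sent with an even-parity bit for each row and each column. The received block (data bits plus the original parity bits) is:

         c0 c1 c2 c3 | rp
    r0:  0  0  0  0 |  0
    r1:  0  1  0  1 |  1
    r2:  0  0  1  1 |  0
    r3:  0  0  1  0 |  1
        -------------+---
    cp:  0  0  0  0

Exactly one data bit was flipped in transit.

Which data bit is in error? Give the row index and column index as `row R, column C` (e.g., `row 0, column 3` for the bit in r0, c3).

Recompute each row's even parity and compare to rp:
  r0: data parity 0, sent rp 0 → ok
  r1: data parity 0, sent rp 1 → mismatch
  r2: data parity 0, sent rp 0 → ok
  r3: data parity 1, sent rp 1 → ok
Recompute each column's even parity and compare to cp:
  c0: data parity 0, sent cp 0 → ok
  c1: data parity 1, sent cp 0 → mismatch
  c2: data parity 0, sent cp 0 → ok
  c3: data parity 0, sent cp 0 → ok
Exactly one row (r1) and one column (c1) fail → the flipped bit is at their intersection.

row 1, column 1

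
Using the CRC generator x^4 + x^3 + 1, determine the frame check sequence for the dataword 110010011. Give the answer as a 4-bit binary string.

Append 4 zeros: 1100100110000. Divide by 11001 (XOR where the leading bit is 1):
  pos 0: 11001 XOR 11001 = 00000
  pos 7: 11000 XOR 11001 = 00001
Remainder (last 4 bits) = 0010. This is the CRC / FCS.

0010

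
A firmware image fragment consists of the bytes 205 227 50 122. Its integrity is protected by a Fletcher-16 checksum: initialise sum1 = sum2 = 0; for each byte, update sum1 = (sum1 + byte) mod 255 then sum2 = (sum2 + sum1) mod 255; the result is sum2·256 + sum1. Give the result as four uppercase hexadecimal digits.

Running sums (mod 255):
  after byte 0 (205): sum1=205, sum2=205
  after byte 1 (227): sum1=177, sum2=127
  after byte 2 (50): sum1=227, sum2=99
  after byte 3 (122): sum1=94, sum2=193
Checksum = sum2·256 + sum1 = 193·256 + 94 = 49502 = 0xC15E.

C15E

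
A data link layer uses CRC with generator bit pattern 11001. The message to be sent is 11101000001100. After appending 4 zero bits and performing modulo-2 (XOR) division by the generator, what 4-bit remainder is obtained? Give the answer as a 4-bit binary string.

1001

Append 4 zeros: 111010000011000000. Divide by 11001 (XOR where the leading bit is 1):
  pos 0: 11101 XOR 11001 = 00100
  pos 2: 10000 XOR 11001 = 01001
  pos 3: 10010 XOR 11001 = 01011
  pos 4: 10110 XOR 11001 = 01111
  pos 5: 11110 XOR 11001 = 00111
  pos 7: 11111 XOR 11001 = 00110
  pos 9: 11000 XOR 11001 = 00001
  pos 13: 10000 XOR 11001 = 01001
Remainder (last 4 bits) = 1001. This is the CRC / FCS.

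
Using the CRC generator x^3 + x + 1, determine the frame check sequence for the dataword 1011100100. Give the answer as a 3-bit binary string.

Append 3 zeros: 1011100100000. Divide by 1011 (XOR where the leading bit is 1):
  pos 0: 1011 XOR 1011 = 0000
  pos 4: 1001 XOR 1011 = 0010
  pos 6: 1000 XOR 1011 = 0011
  pos 8: 1100 XOR 1011 = 0111
  pos 9: 1110 XOR 1011 = 0101
Remainder (last 3 bits) = 101. This is the CRC / FCS.

101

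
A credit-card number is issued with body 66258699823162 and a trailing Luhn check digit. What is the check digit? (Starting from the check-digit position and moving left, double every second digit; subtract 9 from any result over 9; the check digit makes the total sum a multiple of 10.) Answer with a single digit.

Partial digits right→left: 2 6 1 3 2 8 9 9 6 8 5 2 6 6
Double every second digit counting from the check-digit position (so the 1st, 3rd, 5th, ... of the partial from the right).
  doubled (with −9 where >9): 4 2 4 9 3 1 3 → sum 26
  kept as-is: 6 3 8 9 8 2 6 → sum 42
Total = 26 + 42 = 68.
Check digit = (10 − (68 mod 10)) mod 10 = 2.

2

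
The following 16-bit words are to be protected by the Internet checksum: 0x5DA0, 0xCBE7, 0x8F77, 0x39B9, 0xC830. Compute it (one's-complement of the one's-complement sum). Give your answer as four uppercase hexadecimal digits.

4516

One's-complement addition (fold any carry out of bit 15 back into bit 0):
  0x5DA0 + 0xCBE7 = 0x12987 → wrap carry → 0x2988
  0x2988 + 0x8F77 = 0x0B8FF
  0xB8FF + 0x39B9 = 0x0F2B8
  0xF2B8 + 0xC830 = 0x1BAE8 → wrap carry → 0xBAE9
One's-complement sum = 0xBAE9.
Checksum = ~0xBAE9 & 0xFFFF = 0x4516.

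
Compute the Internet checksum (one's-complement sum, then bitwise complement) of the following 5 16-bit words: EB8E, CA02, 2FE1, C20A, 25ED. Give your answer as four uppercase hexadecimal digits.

3295

One's-complement addition (fold any carry out of bit 15 back into bit 0):
  0xEB8E + 0xCA02 = 0x1B590 → wrap carry → 0xB591
  0xB591 + 0x2FE1 = 0x0E572
  0xE572 + 0xC20A = 0x1A77C → wrap carry → 0xA77D
  0xA77D + 0x25ED = 0x0CD6A
One's-complement sum = 0xCD6A.
Checksum = ~0xCD6A & 0xFFFF = 0x3295.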